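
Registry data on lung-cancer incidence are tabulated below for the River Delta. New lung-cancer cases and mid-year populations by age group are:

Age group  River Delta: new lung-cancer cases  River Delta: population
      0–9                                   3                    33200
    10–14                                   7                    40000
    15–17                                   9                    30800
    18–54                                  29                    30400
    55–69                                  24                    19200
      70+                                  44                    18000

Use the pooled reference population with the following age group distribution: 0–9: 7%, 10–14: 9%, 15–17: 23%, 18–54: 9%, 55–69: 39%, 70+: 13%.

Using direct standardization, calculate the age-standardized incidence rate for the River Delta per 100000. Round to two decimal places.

Age-specific rates per 100000 for the River Delta: 9.04, 17.50, 29.22, 95.39, 125.00, 244.44.
Standard weights: 0.07, 0.09, 0.23, 0.09, 0.39, 0.13.
Standardized rate: 0.0700×9.04 + 0.0900×17.50 + 0.2300×29.22 + 0.0900×95.39 + 0.3900×125.00 + 0.1300×244.44 = 98.0416 per 100000.

98.04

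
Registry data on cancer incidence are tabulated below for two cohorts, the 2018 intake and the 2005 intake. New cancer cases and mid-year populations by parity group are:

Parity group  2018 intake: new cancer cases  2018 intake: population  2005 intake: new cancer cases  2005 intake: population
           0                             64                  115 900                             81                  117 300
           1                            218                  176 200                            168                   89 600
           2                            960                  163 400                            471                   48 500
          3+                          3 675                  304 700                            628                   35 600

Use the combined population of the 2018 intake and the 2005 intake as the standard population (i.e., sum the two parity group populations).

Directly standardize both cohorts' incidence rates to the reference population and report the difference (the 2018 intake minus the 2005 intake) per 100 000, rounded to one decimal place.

Parity-specific rates per 100 000 for the 2018 intake: 55.22, 123.72, 587.52, 1206.10.
For the 2005 intake: 69.05, 187.50, 971.13, 1764.04.
Combined standard total = 1 051 200; weights = 0.2218, 0.2529, 0.2016, 0.3237.
The 2018 intake: 0.2218×55.22 + 0.2529×123.72 + 0.2016×587.52 + 0.3237×1206.10 = 552.4112 per 100 000.
The 2005 intake: 0.2218×69.05 + 0.2529×187.50 + 0.2016×971.13 + 0.3237×1764.04 = 829.5554 per 100 000.
Difference = 552.4112 − 829.5554 = -277.1441.

-277.1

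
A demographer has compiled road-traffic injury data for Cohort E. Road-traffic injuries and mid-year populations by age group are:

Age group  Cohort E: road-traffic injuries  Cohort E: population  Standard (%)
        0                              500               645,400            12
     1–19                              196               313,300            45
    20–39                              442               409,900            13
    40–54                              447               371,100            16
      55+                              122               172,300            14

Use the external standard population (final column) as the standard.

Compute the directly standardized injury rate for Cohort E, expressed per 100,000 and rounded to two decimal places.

Age-specific rates per 100,000 for Cohort E: 77.47, 62.56, 107.83, 120.45, 70.81.
Standard weights: 0.12, 0.45, 0.13, 0.16, 0.14.
Standardized rate: 0.1200×77.47 + 0.4500×62.56 + 0.1300×107.83 + 0.1600×120.45 + 0.1400×70.81 = 80.6519 per 100,000.

80.65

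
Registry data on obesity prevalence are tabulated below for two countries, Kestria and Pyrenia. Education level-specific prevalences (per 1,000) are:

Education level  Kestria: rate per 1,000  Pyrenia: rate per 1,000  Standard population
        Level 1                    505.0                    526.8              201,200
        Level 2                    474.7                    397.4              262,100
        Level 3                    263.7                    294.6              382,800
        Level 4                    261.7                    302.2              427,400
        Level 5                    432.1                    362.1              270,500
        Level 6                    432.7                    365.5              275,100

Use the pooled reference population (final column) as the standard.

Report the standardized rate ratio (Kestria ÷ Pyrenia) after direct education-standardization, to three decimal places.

1.037

Standard total = 1,819,100; weights = 0.1106, 0.1441, 0.2104, 0.2350, 0.1487, 0.1512.
Kestria: 0.1106×505.0 + 0.1441×474.7 + 0.2104×263.7 + 0.2350×261.7 + 0.1487×432.1 + 0.1512×432.7 = 370.9189 per 1,000.
Pyrenia: 0.1106×526.8 + 0.1441×397.4 + 0.2104×294.6 + 0.2350×302.2 + 0.1487×362.1 + 0.1512×365.5 = 357.6389 per 1,000.
Ratio = 370.9189 ÷ 357.6389 = 1.03713.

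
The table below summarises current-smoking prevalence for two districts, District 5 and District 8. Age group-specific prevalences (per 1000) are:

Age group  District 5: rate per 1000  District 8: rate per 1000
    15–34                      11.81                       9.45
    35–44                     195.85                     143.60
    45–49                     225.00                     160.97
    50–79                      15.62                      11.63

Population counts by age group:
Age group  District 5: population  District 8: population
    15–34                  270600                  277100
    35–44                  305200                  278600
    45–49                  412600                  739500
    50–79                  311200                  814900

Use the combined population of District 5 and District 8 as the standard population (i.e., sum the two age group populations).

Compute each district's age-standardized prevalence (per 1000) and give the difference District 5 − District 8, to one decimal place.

32.3

Combined standard total = 3409700; weights = 0.1606, 0.1712, 0.3379, 0.3303.
District 5: 0.1606×11.81 + 0.1712×195.85 + 0.3379×225.00 + 0.3303×15.62 = 116.6137 per 1000.
District 8: 0.1606×9.45 + 0.1712×143.60 + 0.3379×160.97 + 0.3303×11.63 = 84.3357 per 1000.
Difference = 116.6137 − 84.3357 = 32.2780.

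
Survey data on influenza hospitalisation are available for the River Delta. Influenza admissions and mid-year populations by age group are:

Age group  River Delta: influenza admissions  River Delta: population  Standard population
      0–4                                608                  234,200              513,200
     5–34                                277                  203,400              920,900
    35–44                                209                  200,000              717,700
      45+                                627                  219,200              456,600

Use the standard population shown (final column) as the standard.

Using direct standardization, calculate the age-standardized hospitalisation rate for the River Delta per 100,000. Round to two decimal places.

177.98

Age-specific rates per 100,000 for the River Delta: 259.61, 136.18, 104.50, 286.04.
Standard total = 2,608,400; weights = 0.1967, 0.3531, 0.2751, 0.1750.
Standardized rate: 0.1967×259.61 + 0.3531×136.18 + 0.2751×104.50 + 0.1750×286.04 = 177.9821 per 100,000.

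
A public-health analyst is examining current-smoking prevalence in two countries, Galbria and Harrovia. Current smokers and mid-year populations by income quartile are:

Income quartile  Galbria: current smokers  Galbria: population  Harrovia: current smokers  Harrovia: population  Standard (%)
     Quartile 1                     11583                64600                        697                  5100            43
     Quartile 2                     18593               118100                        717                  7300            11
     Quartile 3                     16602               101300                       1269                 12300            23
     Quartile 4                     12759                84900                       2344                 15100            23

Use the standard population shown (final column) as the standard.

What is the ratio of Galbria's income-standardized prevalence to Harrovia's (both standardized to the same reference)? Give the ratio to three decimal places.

1.292

Income-specific rates per 1000 for Galbria: 179.303, 157.434, 163.889, 150.283.
For Harrovia: 136.667, 98.219, 103.171, 155.232.
Standard weights: 0.43, 0.11, 0.23, 0.23.
Galbria: 0.4300×179.303 + 0.1100×157.434 + 0.2300×163.889 + 0.2300×150.283 = 166.6778 per 1000.
Harrovia: 0.4300×136.667 + 0.1100×98.219 + 0.2300×103.171 + 0.2300×155.232 = 129.0034 per 1000.
Ratio = 166.6778 ÷ 129.0034 = 1.29204.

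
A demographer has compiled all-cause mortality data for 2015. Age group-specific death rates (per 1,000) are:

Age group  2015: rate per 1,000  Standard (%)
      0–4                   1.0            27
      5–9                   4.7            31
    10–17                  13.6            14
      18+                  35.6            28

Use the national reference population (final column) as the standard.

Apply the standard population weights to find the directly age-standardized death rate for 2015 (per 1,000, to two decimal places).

13.60

Standard weights: 0.27, 0.31, 0.14, 0.28.
Standardized rate: 0.2700×1.0 + 0.3100×4.7 + 0.1400×13.6 + 0.2800×35.6 = 13.5990 per 1,000.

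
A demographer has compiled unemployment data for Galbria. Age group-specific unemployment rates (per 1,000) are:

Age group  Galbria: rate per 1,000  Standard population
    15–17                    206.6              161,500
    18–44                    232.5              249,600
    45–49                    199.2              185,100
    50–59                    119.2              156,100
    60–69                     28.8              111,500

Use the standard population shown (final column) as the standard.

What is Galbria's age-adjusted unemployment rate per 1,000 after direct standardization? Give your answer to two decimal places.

Standard total = 863,800; weights = 0.1870, 0.2890, 0.2143, 0.1807, 0.1291.
Standardized rate: 0.1870×206.6 + 0.2890×232.5 + 0.2143×199.2 + 0.1807×119.2 + 0.1291×28.8 = 173.7533 per 1,000.

173.75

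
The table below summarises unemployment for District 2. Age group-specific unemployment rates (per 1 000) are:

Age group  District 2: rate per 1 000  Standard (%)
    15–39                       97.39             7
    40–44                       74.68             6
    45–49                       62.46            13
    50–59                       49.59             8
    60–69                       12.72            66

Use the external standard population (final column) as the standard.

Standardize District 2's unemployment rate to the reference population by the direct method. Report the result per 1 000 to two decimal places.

Standard weights: 0.07, 0.06, 0.13, 0.08, 0.66.
Standardized rate: 0.0700×97.39 + 0.0600×74.68 + 0.1300×62.46 + 0.0800×49.59 + 0.6600×12.72 = 31.7803 per 1 000.

31.78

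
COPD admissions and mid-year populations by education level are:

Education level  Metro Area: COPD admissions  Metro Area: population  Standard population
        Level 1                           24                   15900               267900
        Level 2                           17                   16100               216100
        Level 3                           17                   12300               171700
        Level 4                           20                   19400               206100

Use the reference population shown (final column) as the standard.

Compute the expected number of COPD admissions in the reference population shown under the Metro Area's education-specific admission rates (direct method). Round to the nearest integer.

1082

Education-specific rates per 10000 for the Metro Area: 15.09, 10.56, 13.82, 10.31.
Expected COPD admissions = Σ (standard pop × education-specific rate ÷ 10000)
= 267900×15.09/10000 + 216100×10.56/10000 + 171700×13.82/10000 + 206100×10.31/10000
= 404.38 + 228.18 + 237.31 + 212.47 = 1082.34.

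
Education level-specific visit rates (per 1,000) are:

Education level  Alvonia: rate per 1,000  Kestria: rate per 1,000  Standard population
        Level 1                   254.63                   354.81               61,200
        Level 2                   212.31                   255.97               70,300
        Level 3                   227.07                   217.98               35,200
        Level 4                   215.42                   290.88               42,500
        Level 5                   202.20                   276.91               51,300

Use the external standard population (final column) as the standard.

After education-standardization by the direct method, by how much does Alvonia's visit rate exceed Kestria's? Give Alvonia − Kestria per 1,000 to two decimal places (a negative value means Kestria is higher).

Standard total = 260,500; weights = 0.2349, 0.2699, 0.1351, 0.1631, 0.1969.
Alvonia: 0.2349×254.63 + 0.2699×212.31 + 0.1351×227.07 + 0.1631×215.42 + 0.1969×202.20 = 222.7632 per 1,000.
Kestria: 0.2349×354.81 + 0.2699×255.97 + 0.1351×217.98 + 0.1631×290.88 + 0.1969×276.91 = 283.8766 per 1,000.
Difference = 222.7632 − 283.8766 = -61.1133.

-61.11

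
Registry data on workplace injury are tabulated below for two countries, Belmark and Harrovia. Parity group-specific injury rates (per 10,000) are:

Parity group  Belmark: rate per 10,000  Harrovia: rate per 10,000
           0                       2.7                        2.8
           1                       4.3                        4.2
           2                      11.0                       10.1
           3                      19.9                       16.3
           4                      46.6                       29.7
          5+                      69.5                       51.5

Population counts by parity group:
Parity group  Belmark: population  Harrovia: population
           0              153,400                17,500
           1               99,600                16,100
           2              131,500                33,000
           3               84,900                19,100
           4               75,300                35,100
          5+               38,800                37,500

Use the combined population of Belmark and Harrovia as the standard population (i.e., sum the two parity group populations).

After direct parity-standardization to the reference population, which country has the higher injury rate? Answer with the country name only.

Combined standard total = 741,800; weights = 0.2304, 0.1560, 0.2218, 0.1402, 0.1488, 0.1029.
Belmark: 0.2304×2.7 + 0.1560×4.3 + 0.2218×11.0 + 0.1402×19.9 + 0.1488×46.6 + 0.1029×69.5 = 20.6060 per 10,000.
Harrovia: 0.2304×2.8 + 0.1560×4.2 + 0.2218×10.1 + 0.1402×16.3 + 0.1488×29.7 + 0.1029×51.5 = 15.5425 per 10,000.
The crude rates (17.45 vs 23.59) would put Harrovia higher, but that reflects its parity composition; once standardized to a common parity structure, Belmark has the higher underlying rate.

Belmark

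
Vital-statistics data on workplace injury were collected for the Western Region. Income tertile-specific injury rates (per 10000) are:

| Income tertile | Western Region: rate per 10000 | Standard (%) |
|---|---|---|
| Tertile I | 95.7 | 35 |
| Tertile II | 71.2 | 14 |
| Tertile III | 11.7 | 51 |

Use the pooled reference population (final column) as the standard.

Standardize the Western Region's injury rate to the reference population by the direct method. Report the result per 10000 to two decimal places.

Standard weights: 0.35, 0.14, 0.51.
Standardized rate: 0.3500×95.7 + 0.1400×71.2 + 0.5100×11.7 = 49.4300 per 10000.

49.43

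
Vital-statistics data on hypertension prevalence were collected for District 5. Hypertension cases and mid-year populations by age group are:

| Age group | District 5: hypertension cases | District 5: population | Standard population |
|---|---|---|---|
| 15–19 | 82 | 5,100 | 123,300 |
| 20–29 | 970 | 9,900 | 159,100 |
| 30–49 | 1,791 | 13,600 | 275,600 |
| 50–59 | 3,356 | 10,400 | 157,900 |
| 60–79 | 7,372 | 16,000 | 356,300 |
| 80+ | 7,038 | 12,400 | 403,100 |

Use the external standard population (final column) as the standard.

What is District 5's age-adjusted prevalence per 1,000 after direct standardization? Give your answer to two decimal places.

Age-specific rates per 1,000 for District 5: 16.078, 97.980, 131.691, 322.692, 460.750, 567.581.
Standard total = 1,475,300; weights = 0.0836, 0.1078, 0.1868, 0.1070, 0.2415, 0.2732.
Standardized rate: 0.0836×16.078 + 0.1078×97.980 + 0.1868×131.691 + 0.1070×322.692 + 0.2415×460.750 + 0.2732×567.581 = 337.4061 per 1,000.

337.41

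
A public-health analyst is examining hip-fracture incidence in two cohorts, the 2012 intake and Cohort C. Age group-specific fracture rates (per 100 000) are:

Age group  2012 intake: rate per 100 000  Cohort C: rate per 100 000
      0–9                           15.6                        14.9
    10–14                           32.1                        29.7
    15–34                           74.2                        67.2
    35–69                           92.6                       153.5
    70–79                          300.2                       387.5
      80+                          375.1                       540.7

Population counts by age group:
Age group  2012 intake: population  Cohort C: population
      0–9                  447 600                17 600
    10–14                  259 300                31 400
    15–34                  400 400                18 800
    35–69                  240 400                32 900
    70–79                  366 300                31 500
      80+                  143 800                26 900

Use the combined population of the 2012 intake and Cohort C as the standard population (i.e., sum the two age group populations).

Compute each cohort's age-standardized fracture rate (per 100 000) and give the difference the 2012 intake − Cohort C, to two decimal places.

Combined standard total = 2 016 900; weights = 0.2307, 0.1441, 0.2078, 0.1355, 0.1972, 0.0846.
The 2012 intake: 0.2307×15.6 + 0.1441×32.1 + 0.2078×74.2 + 0.1355×92.6 + 0.1972×300.2 + 0.0846×375.1 = 127.1505 per 100 000.
Cohort C: 0.2307×14.9 + 0.1441×29.7 + 0.2078×67.2 + 0.1355×153.5 + 0.1972×387.5 + 0.0846×540.7 = 164.6745 per 100 000.
Difference = 127.1505 − 164.6745 = -37.5240.

-37.52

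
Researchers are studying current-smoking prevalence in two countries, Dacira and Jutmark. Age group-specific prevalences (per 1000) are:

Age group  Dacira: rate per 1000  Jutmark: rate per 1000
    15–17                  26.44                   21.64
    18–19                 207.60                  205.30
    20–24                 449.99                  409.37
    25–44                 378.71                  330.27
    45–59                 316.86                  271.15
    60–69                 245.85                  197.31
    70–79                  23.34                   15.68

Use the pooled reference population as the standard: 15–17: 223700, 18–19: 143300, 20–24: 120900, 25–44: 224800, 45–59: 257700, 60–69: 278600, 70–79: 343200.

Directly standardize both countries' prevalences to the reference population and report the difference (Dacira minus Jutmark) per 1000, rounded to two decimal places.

28.35

Standard total = 1592200; weights = 0.1405, 0.0900, 0.0759, 0.1412, 0.1619, 0.1750, 0.2156.
Dacira: 0.1405×26.44 + 0.0900×207.60 + 0.0759×449.99 + 0.1412×378.71 + 0.1619×316.86 + 0.1750×245.85 + 0.2156×23.34 = 209.3710 per 1000.
Jutmark: 0.1405×21.64 + 0.0900×205.30 + 0.0759×409.37 + 0.1412×330.27 + 0.1619×271.15 + 0.1750×197.31 + 0.2156×15.68 = 181.0232 per 1000.
Difference = 209.3710 − 181.0232 = 28.3477.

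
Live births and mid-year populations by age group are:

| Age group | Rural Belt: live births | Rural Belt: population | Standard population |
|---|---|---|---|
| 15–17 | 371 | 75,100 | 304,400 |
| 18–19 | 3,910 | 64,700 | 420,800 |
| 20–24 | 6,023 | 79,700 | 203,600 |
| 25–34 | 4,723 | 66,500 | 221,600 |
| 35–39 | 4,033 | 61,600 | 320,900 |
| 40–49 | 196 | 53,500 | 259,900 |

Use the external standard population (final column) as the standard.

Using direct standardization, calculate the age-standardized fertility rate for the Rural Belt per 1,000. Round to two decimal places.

46.22

Age-specific rates per 1,000 for the Rural Belt: 4.940, 60.433, 75.571, 71.023, 65.471, 3.664.
Standard total = 1,731,200; weights = 0.1758, 0.2431, 0.1176, 0.1280, 0.1854, 0.1501.
Standardized rate: 0.1758×4.940 + 0.2431×60.433 + 0.1176×75.571 + 0.1280×71.023 + 0.1854×65.471 + 0.1501×3.664 = 46.2225 per 1,000.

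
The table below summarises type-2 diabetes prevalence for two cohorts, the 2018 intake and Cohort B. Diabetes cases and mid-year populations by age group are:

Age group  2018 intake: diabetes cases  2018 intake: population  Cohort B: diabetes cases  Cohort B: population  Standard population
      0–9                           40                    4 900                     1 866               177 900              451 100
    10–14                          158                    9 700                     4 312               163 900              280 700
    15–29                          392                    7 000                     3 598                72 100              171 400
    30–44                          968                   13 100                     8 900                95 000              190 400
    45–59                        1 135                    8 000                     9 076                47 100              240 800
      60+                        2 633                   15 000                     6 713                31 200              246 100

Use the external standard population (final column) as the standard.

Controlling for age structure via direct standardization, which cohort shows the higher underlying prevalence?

Age-specific rates per 1 000 for the 2018 intake: 8.163, 16.289, 56.000, 73.893, 141.875, 175.533.
For Cohort B: 10.489, 26.309, 49.903, 93.684, 192.696, 215.160.
Standard total = 1 580 500; weights = 0.2854, 0.1776, 0.1084, 0.1205, 0.1524, 0.1557.
The 2018 intake: 0.2854×8.163 + 0.1776×16.289 + 0.1084×56.000 + 0.1205×73.893 + 0.1524×141.875 + 0.1557×175.533 = 69.1456 per 1 000.
Cohort B: 0.2854×10.489 + 0.1776×26.309 + 0.1084×49.903 + 0.1205×93.684 + 0.1524×192.696 + 0.1557×215.160 = 87.2253 per 1 000.
The crude rates (92.31 vs 58.69) would put the 2018 intake higher, but that reflects its age composition; once standardized to a common age structure, Cohort B has the higher underlying rate.

Cohort B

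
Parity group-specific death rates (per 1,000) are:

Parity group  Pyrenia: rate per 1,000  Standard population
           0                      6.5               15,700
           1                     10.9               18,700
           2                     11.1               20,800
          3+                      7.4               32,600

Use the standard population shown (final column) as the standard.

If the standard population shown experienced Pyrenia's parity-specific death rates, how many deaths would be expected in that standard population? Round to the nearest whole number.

778

Expected deaths = Σ (standard pop × parity-specific rate ÷ 1,000)
= 15,700×6.5/1,000 + 18,700×10.9/1,000 + 20,800×11.1/1,000 + 32,600×7.4/1,000
= 102.05 + 203.83 + 230.88 + 241.24 = 778.00.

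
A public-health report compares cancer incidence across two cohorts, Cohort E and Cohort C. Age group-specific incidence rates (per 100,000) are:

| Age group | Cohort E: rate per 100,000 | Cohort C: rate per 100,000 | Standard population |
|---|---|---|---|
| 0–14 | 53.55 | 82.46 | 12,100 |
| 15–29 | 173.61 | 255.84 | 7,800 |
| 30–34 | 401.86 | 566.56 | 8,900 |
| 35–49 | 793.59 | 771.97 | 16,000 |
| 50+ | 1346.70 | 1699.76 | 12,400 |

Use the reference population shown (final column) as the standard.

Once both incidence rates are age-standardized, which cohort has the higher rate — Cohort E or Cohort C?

Standard total = 57,200; weights = 0.2115, 0.1364, 0.1556, 0.2797, 0.2168.
Cohort E: 0.2115×53.55 + 0.1364×173.61 + 0.1556×401.86 + 0.2797×793.59 + 0.2168×1346.70 = 611.4543 per 100,000.
Cohort C: 0.2115×82.46 + 0.1364×255.84 + 0.1556×566.56 + 0.2797×771.97 + 0.2168×1699.76 = 724.8994 per 100,000.

Cohort C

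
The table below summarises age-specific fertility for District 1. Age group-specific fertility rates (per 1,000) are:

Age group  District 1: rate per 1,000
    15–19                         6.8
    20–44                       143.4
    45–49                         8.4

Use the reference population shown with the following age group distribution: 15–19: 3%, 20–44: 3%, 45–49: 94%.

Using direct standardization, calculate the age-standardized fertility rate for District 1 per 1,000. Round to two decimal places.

12.40

Standard weights: 0.03, 0.03, 0.94.
Standardized rate: 0.0300×6.8 + 0.0300×143.4 + 0.9400×8.4 = 12.4020 per 1,000.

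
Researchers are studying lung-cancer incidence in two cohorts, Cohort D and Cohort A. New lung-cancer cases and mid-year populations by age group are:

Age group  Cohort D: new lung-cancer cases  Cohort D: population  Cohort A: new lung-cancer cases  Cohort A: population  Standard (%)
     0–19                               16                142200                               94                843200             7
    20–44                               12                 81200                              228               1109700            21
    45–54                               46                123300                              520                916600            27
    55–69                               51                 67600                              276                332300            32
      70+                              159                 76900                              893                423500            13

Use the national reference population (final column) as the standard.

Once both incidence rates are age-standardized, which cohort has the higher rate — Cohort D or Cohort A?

Cohort A

Age-specific rates per 100000 for Cohort D: 11.25, 14.78, 37.31, 75.44, 206.76.
For Cohort A: 11.15, 20.55, 56.73, 83.06, 210.86.
Standard weights: 0.07, 0.21, 0.27, 0.32, 0.13.
Cohort D: 0.0700×11.25 + 0.2100×14.78 + 0.2700×37.31 + 0.3200×75.44 + 0.1300×206.76 = 64.9851 per 100000.
Cohort A: 0.0700×11.15 + 0.2100×20.55 + 0.2700×56.73 + 0.3200×83.06 + 0.1300×210.86 = 74.4030 per 100000.
The crude rates (57.82 vs 55.47) would put Cohort D higher, but that reflects its age composition; once standardized to a common age structure, Cohort A has the higher underlying rate.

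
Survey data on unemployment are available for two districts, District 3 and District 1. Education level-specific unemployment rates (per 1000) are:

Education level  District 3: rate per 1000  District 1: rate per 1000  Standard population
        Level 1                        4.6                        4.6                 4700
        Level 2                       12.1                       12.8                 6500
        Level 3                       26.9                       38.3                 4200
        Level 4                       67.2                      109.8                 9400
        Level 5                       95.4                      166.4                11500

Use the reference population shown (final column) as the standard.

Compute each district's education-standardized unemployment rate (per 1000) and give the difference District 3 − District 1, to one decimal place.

-35.0

Standard total = 36300; weights = 0.1295, 0.1791, 0.1157, 0.2590, 0.3168.
District 3: 0.1295×4.6 + 0.1791×12.1 + 0.1157×26.9 + 0.2590×67.2 + 0.3168×95.4 = 53.4994 per 1000.
District 1: 0.1295×4.6 + 0.1791×12.8 + 0.1157×38.3 + 0.2590×109.8 + 0.3168×166.4 = 88.4683 per 1000.
Difference = 53.4994 − 88.4683 = -34.9689.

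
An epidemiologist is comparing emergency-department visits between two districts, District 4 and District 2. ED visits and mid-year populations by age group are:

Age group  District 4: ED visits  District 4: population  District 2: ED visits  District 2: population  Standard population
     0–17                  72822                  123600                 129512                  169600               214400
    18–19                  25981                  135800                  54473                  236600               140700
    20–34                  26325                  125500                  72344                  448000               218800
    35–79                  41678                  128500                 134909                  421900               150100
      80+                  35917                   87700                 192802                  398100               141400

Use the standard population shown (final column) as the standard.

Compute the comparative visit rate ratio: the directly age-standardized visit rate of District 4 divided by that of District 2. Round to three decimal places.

0.879

Age-specific rates per 1000 for District 4: 589.175, 191.318, 209.761, 324.342, 409.544.
For District 2: 763.632, 230.232, 161.482, 319.765, 484.305.
Standard total = 865400; weights = 0.2477, 0.1626, 0.2528, 0.1734, 0.1634.
District 4: 0.2477×589.175 + 0.1626×191.318 + 0.2528×209.761 + 0.1734×324.342 + 0.1634×409.544 = 353.2777 per 1000.
District 2: 0.2477×763.632 + 0.1626×230.232 + 0.2528×161.482 + 0.1734×319.765 + 0.1634×484.305 = 402.0410 per 1000.
Ratio = 353.2777 ÷ 402.0410 = 0.87871.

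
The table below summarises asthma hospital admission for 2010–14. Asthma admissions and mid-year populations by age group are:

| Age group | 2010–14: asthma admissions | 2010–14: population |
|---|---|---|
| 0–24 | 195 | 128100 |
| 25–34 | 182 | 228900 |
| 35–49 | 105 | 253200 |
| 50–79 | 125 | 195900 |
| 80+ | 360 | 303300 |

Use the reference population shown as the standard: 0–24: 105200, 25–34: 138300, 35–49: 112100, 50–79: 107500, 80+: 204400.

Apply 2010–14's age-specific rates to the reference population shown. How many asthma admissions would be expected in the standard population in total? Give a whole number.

628

Age-specific rates per 10000 for 2010–14: 15.22, 7.95, 4.15, 6.38, 11.87.
Expected asthma admissions = Σ (standard pop × age-specific rate ÷ 10000)
= 105200×15.22/10000 + 138300×7.95/10000 + 112100×4.15/10000 + 107500×6.38/10000 + 204400×11.87/10000
= 160.14 + 109.96 + 46.49 + 68.59 + 242.61 = 627.80.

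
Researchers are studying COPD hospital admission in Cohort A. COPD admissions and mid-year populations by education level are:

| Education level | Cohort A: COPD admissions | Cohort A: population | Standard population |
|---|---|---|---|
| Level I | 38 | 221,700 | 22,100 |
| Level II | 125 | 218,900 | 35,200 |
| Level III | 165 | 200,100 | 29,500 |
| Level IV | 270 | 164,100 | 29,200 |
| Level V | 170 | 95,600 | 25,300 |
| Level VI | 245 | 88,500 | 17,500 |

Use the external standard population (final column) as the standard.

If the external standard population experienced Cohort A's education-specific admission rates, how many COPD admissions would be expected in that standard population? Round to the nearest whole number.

190

Education-specific rates per 10,000 for Cohort A: 1.71, 5.71, 8.25, 16.45, 17.78, 27.68.
Expected COPD admissions = Σ (standard pop × education-specific rate ÷ 10,000)
= 22,100×1.71/10,000 + 35,200×5.71/10,000 + 29,500×8.25/10,000 + 29,200×16.45/10,000 + 25,300×17.78/10,000 + 17,500×27.68/10,000
= 3.79 + 20.10 + 24.33 + 48.04 + 44.99 + 48.45 = 189.69.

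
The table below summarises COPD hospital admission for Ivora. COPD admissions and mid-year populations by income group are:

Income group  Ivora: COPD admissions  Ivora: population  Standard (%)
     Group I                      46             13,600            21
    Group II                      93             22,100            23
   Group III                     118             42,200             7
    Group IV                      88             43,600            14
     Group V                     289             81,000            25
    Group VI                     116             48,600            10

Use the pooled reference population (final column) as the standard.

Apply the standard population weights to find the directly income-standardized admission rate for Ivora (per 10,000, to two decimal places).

Income-specific rates per 10,000 for Ivora: 33.82, 42.08, 27.96, 20.18, 35.68, 23.87.
Standard weights: 0.21, 0.23, 0.07, 0.14, 0.25, 0.10.
Standardized rate: 0.2100×33.82 + 0.2300×42.08 + 0.0700×27.96 + 0.1400×20.18 + 0.2500×35.68 + 0.1000×23.87 = 32.8713 per 10,000.

32.87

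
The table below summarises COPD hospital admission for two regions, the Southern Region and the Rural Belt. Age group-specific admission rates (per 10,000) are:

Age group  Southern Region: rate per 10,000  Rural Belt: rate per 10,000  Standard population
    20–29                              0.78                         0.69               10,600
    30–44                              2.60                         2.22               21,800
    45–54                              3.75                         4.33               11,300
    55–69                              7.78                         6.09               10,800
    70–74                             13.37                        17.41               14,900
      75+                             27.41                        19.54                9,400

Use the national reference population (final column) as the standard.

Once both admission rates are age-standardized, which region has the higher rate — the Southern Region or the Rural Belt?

Southern Region

Standard total = 78,800; weights = 0.1345, 0.2766, 0.1434, 0.1371, 0.1891, 0.1193.
The Southern Region: 0.1345×0.78 + 0.2766×2.60 + 0.1434×3.75 + 0.1371×7.78 + 0.1891×13.37 + 0.1193×27.41 = 8.2261 per 10,000.
The Rural Belt: 0.1345×0.69 + 0.2766×2.22 + 0.1434×4.33 + 0.1371×6.09 + 0.1891×17.41 + 0.1193×19.54 = 7.7855 per 10,000.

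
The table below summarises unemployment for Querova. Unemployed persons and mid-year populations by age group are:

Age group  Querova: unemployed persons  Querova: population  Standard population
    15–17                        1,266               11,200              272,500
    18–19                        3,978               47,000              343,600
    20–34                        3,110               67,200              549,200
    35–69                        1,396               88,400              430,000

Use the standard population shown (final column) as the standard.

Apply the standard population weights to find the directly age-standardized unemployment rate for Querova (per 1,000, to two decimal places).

Age-specific rates per 1,000 for Querova: 113.036, 84.638, 46.280, 15.792.
Standard total = 1,595,300; weights = 0.1708, 0.2154, 0.3443, 0.2695.
Standardized rate: 0.1708×113.036 + 0.2154×84.638 + 0.3443×46.280 + 0.2695×15.792 = 57.7266 per 1,000.

57.73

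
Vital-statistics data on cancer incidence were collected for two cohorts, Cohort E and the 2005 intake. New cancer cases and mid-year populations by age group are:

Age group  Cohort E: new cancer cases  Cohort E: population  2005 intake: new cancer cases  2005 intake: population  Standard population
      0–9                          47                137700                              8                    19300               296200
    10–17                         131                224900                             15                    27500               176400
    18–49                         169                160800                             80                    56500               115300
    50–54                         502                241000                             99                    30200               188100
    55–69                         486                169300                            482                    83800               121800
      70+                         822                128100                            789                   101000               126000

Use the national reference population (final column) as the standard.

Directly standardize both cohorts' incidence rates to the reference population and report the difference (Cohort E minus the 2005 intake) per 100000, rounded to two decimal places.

Age-specific rates per 100000 for Cohort E: 34.13, 58.25, 105.10, 208.30, 287.06, 641.69.
For the 2005 intake: 41.45, 54.55, 141.59, 327.81, 575.18, 781.19.
Standard total = 1023800; weights = 0.2893, 0.1723, 0.1126, 0.1837, 0.1190, 0.1231.
Cohort E: 0.2893×34.13 + 0.1723×58.25 + 0.1126×105.10 + 0.1837×208.30 + 0.1190×287.06 + 0.1231×641.69 = 183.1420 per 100000.
The 2005 intake: 0.2893×41.45 + 0.1723×54.55 + 0.1126×141.59 + 0.1837×327.81 + 0.1190×575.18 + 0.1231×781.19 = 262.1348 per 100000.
Difference = 183.1420 − 262.1348 = -78.9928.

-78.99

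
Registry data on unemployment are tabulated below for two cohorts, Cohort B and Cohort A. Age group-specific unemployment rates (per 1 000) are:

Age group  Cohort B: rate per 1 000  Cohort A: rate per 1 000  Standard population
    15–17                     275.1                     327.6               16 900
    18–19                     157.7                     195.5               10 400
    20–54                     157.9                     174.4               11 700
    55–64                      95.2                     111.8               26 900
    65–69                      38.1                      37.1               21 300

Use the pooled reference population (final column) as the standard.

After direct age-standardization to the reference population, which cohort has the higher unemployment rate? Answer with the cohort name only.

Cohort A

Standard total = 87 200; weights = 0.1938, 0.1193, 0.1342, 0.3085, 0.2443.
Cohort B: 0.1938×275.1 + 0.1193×157.7 + 0.1342×157.9 + 0.3085×95.2 + 0.2443×38.1 = 131.9852 per 1 000.
Cohort A: 0.1938×327.6 + 0.1193×195.5 + 0.1342×174.4 + 0.3085×111.8 + 0.2443×37.1 = 153.7588 per 1 000.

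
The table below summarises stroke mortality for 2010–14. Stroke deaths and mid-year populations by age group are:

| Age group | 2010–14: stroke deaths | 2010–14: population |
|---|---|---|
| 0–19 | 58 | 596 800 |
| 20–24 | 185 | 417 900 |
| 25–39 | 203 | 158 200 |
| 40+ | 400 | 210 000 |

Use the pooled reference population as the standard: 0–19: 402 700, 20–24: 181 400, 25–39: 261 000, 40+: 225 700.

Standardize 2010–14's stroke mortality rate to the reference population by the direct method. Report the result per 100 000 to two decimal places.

82.58

Age-specific rates per 100 000 for 2010–14: 9.72, 44.27, 128.32, 190.48.
Standard total = 1 070 800; weights = 0.3761, 0.1694, 0.2437, 0.2108.
Standardized rate: 0.3761×9.72 + 0.1694×44.27 + 0.2437×128.32 + 0.2108×190.48 = 82.5791 per 100 000.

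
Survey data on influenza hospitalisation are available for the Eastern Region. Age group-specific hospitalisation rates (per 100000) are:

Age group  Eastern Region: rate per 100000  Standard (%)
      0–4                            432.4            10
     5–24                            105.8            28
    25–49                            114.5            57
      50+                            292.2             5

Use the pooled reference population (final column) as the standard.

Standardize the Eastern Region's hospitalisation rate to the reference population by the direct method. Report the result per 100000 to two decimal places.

152.74

Standard weights: 0.10, 0.28, 0.57, 0.05.
Standardized rate: 0.1000×432.4 + 0.2800×105.8 + 0.5700×114.5 + 0.0500×292.2 = 152.7390 per 100000.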